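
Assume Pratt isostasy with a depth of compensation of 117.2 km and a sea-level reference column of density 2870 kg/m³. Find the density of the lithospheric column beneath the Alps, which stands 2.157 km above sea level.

Pratt balance: ρ_ref D = ρ (D + h).
ρ = ρ_ref D/(D + h) = 2870 × 117.2 km/(117.2 km + 2.157 km) = 2820 kg/m³.

2820 kg/m³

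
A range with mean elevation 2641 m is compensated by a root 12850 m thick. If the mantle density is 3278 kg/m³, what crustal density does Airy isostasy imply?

2720 kg/m³

ρ_c h = (ρ_m − ρ_c) r → ρ_c (h + r) = ρ_m r → ρ_c = ρ_m r / (h + r).
ρ_c = 3278 × 12850 m / (2641 m + 12850 m) = 2720 kg/m³.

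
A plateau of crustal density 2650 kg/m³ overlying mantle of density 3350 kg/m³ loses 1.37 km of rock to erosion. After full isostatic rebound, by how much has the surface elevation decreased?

0.286 km

Rebound u = e ρ_c/ρ_m = 1.37 km × 2650/3350 = 1.084 km.
Net surface drop = e − u = 1.37 km − 1.084 km = e (ρ_m − ρ_c)/ρ_m = 0.286 km.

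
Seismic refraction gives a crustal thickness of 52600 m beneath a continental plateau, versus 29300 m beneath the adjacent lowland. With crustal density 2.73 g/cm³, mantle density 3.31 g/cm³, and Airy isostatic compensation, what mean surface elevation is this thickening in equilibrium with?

4080 m

Excess crust Δ = 52600 m − 29300 m = 23300 m, split between elevation h and root r with h + r = Δ.
Airy balance ρ_c h = (ρ_m − ρ_c) r gives r = h ρ_c/(ρ_m − ρ_c), so h (1 + ρ_c/(ρ_m − ρ_c)) = Δ, i.e. h = Δ (ρ_m − ρ_c)/ρ_m.
h = 23300 m × 0.58/3.31 = 4080 m.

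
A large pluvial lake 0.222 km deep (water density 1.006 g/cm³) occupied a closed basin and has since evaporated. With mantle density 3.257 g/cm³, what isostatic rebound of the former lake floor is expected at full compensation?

0.0686 km

u = d ρ_w/ρ_m = 0.222 km × 1.006/3.257 = 0.0686 km.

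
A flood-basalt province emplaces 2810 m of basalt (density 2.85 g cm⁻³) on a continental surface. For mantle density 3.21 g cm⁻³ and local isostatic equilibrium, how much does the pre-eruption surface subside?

Subaerial loading: s = t ρ_load / ρ_m.
s = 2810 m × 2.85/3.21 = 2490 m.

2490 m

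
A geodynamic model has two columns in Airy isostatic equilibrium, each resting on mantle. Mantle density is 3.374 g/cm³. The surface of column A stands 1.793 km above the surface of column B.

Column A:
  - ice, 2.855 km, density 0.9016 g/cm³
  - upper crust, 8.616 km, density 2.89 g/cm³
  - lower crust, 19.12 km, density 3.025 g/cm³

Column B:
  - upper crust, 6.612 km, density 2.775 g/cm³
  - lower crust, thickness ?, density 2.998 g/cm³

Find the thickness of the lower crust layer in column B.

21 km

Take the compensation level at the base of the deeper column (depth z_c below the surface of column A) and equate Σ ρ_i t_i down to z_c; mantle fills any gap and the z_c terms cancel.
Column A: 2.855×0.9016 + 8.616×2.89 + 19.12×3.025 + (z_c − 30.591)×3.374
Column B: 1.793×0 + 6.612×2.775 + x×2.998 + (z_c − 1.793 − 6.612 − x)×3.374
The z_c×3.374 term appears on both sides and cancels. Collect the known terms of each column as K = Σ(ρt)_known − 3.374 × (depth of known layers): K_A = 85.312308 − 3.374×30.591 = −17.901726; K_B = 18.3483 − 3.374×(1.793 + 6.612) = −10.01017.
Balance: K_A = K_B − x×(3.374 − 2.998), so x = (K_B − K_A)/(3.374 − 2.998) = 7.89156/0.376 = 21 km.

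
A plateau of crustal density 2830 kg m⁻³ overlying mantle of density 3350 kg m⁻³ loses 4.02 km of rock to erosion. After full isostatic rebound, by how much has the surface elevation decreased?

Rebound u = e ρ_c/ρ_m = 4.02 km × 2830/3350 = 3.396 km.
Net surface drop = e − u = 4.02 km − 3.396 km = e (ρ_m − ρ_c)/ρ_m = 0.624 km.

0.624 km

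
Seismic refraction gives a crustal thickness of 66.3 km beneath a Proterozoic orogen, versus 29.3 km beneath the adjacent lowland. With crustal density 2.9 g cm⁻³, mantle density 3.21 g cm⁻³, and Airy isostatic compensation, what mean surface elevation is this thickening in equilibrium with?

Excess crust Δ = 66.3 km − 29.3 km = 37 km, split between elevation h and root r with h + r = Δ.
Airy balance ρ_c h = (ρ_m − ρ_c) r gives r = h ρ_c/(ρ_m − ρ_c), so h (1 + ρ_c/(ρ_m − ρ_c)) = Δ, i.e. h = Δ (ρ_m − ρ_c)/ρ_m.
h = 37 km × 0.31/3.21 = 3.57 km.

3.57 km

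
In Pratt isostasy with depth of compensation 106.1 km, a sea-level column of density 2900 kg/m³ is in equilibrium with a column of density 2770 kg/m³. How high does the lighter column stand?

ρ_ref D = ρ (D + h) → h = D (ρ_ref − ρ)/ρ.
h = 106.1 km × (2900 − 2770)/2770 = 4.98 km.

4.98 km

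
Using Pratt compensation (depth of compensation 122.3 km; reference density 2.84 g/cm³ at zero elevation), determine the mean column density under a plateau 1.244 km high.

Pratt balance: ρ_ref D = ρ (D + h).
ρ = ρ_ref D/(D + h) = 2.84 × 122.3 km/(122.3 km + 1.244 km) = 2.81 g/cm³.

2.81 g/cm³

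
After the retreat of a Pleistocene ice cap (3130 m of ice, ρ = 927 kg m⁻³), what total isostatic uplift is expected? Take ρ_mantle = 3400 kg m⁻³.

853 m

Removing the load lets mantle flow back in; uplift u satisfies ρ_ice t = ρ_m u.
u = t ρ_ice/ρ_m = 3130 m × 927/3400 = 853 m.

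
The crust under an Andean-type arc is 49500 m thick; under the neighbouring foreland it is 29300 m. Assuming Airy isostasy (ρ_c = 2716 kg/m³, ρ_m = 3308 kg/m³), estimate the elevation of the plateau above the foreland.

3610 m

Excess crust Δ = 49500 m − 29300 m = 20200 m, split between elevation h and root r with h + r = Δ.
Airy balance ρ_c h = (ρ_m − ρ_c) r gives r = h ρ_c/(ρ_m − ρ_c), so h (1 + ρ_c/(ρ_m − ρ_c)) = Δ, i.e. h = Δ (ρ_m − ρ_c)/ρ_m.
h = 20200 m × 592/3308 = 3610 m.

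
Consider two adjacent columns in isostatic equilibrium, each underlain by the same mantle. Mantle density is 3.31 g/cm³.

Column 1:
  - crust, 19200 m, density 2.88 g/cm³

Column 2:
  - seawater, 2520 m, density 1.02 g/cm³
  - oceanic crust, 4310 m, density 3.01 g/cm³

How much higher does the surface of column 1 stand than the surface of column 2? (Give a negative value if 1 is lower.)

360 m

For any compensation level in the mantle, the mantle terms cancel and isostasy reduces to e = (Σt_1 − Σt_2) − (Σ(ρt)_1 − Σ(ρt)_2) / ρ_m.
Σt_1 = 19200 m; Σt_2 = 6830 m; Σ(ρt)_1 = 55296; Σ(ρt)_2 = 15543.5 (in m·g/cm³).
e = (19200 − 6830) − (55296 − 15543.5) / 3.31 = 360 m.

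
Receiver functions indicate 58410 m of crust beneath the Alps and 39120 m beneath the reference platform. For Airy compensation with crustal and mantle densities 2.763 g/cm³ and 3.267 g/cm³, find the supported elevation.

2980 m

Excess crust Δ = 58410 m − 39120 m = 19290 m, split between elevation h and root r with h + r = Δ.
Airy balance ρ_c h = (ρ_m − ρ_c) r gives r = h ρ_c/(ρ_m − ρ_c), so h (1 + ρ_c/(ρ_m − ρ_c)) = Δ, i.e. h = Δ (ρ_m − ρ_c)/ρ_m.
h = 19290 m × 0.504/3.267 = 2980 m.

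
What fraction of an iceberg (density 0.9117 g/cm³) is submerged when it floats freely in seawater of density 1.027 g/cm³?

0.888

Submerged fraction = ρ_obj/ρ_fluid = 0.9117/1.027 = 0.888.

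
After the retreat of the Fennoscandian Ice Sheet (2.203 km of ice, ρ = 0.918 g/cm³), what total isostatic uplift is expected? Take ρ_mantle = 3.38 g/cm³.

Removing the load lets mantle flow back in; uplift u satisfies ρ_ice t = ρ_m u.
u = t ρ_ice/ρ_m = 2.203 km × 0.918/3.38 = 0.598 km.

0.598 km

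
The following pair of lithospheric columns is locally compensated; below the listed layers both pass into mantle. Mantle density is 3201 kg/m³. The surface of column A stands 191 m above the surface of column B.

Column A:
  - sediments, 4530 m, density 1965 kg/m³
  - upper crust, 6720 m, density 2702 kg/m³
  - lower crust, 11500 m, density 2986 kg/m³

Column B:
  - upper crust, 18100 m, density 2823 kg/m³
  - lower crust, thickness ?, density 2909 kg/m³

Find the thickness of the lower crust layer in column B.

13600 m

Take the compensation level at the base of the deeper column (depth z_c below the surface of column A) and equate Σ ρ_i t_i down to z_c; mantle fills any gap and the z_c terms cancel.
Column A: 4530×1965 + 6720×2702 + 11500×2986 + (z_c − 22750)×3201
Column B: 191×0 + 18100×2823 + x×2909 + (z_c − 191 − 18100 − x)×3201
The z_c×3201 term appears on both sides and cancels. Collect the known terms of each column as K = Σ(ρt)_known − 3201 × (depth of known layers): K_A = 61397890 − 3201×22750 = −11424860; K_B = 51096300 − 3201×(191 + 18100) = −7453191.
Balance: K_A = K_B − x×(3201 − 2909), so x = (K_B − K_A)/(3201 − 2909) = 3971670/292 = 13600 m.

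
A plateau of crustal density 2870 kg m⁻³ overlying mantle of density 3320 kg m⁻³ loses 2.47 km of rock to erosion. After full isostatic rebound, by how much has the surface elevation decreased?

Rebound u = e ρ_c/ρ_m = 2.47 km × 2870/3320 = 2.135 km.
Net surface drop = e − u = 2.47 km − 2.135 km = e (ρ_m − ρ_c)/ρ_m = 0.335 km.

0.335 km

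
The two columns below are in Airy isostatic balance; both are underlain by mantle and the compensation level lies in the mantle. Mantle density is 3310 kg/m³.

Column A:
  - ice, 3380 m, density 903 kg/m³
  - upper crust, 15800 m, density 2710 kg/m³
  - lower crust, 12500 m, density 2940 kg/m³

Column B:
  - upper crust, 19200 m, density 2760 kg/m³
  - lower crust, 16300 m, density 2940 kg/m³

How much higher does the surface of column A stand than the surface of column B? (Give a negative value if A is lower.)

1710 m

For any compensation level in the mantle, the mantle terms cancel and isostasy reduces to e = (Σt_A − Σt_B) − (Σ(ρt)_A − Σ(ρt)_B) / ρ_m.
Σt_A = 31680 m; Σt_B = 35500 m; Σ(ρt)_A = 82620140; Σ(ρt)_B = 100914000 (in m·kg/m³).
e = (31680 − 35500) − (82620140 − 100914000) / 3310 = 1710 m.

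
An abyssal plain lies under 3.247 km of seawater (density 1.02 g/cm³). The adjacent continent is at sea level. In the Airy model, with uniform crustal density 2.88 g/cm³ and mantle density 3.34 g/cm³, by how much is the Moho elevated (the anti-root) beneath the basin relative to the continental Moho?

13.1 km

Isostatic balance requires: replacing crust with seawater at the top is compensated by replacing crust with mantle at the base: d (ρ_c − ρ_w) = a (ρ_m − ρ_c).
a = d (ρ_c − ρ_w)/(ρ_m − ρ_c) = 3.247 km × 1.86/0.46 = 13.1 km.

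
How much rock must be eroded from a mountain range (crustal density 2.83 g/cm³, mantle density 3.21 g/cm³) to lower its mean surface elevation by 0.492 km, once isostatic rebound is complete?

4.16 km

Net drop Δ = e − u = e − e ρ_c/ρ_m = e (ρ_m − ρ_c)/ρ_m.
e = Δ ρ_m/(ρ_m − ρ_c) = 0.492 km × 3.21/0.38 = 4.16 km.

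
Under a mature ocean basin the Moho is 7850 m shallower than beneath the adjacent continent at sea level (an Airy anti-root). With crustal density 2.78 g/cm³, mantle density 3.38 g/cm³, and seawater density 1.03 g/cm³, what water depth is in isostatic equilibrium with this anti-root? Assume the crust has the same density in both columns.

Replacing a thickness d of crust by seawater at the top must be balanced by replacing crust with mantle at the base: d (ρ_c − ρ_w) = a (ρ_m − ρ_c).
d = a (ρ_m − ρ_c)/(ρ_c − ρ_w) = 7850 m × 0.6/1.75 = 2690 m.

2690 m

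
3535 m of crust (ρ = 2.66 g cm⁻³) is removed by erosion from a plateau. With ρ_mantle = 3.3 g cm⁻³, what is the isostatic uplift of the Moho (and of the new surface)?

2850 m

Unloading: uplift u = e ρ_c/ρ_m = 3535 m × 2.66/3.3 = 2850 m.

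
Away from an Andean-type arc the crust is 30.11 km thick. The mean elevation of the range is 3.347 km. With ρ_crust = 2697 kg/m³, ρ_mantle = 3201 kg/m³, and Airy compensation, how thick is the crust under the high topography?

Root depth r = h ρ_c / (ρ_m − ρ_c) = 3.347 km × 2697 / 504 = 17.91 km.
Total thickness = T + h + r = 30.11 km + 3.347 km + 17.91 km = 51.4 km.

51.4 km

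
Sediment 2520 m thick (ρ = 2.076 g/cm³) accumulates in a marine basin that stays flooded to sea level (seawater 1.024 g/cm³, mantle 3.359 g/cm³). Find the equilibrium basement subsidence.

1140 m

Submarine loading: the sediment displaces seawater, and the subsidence is in turn flooded, so s (ρ_m − ρ_w) = t (ρ_sed − ρ_w).
s = 2520 m × (2.076 − 1.024) / (3.359 − 1.024) = 1140 m.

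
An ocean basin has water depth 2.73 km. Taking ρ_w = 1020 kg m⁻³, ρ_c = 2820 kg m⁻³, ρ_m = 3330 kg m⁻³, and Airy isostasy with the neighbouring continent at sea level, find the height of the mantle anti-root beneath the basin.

9.64 km

For local isostatic compensation: replacing crust with seawater at the top is compensated by replacing crust with mantle at the base: d (ρ_c − ρ_w) = a (ρ_m − ρ_c).
a = d (ρ_c − ρ_w)/(ρ_m − ρ_c) = 2.73 km × 1800/510 = 9.64 km.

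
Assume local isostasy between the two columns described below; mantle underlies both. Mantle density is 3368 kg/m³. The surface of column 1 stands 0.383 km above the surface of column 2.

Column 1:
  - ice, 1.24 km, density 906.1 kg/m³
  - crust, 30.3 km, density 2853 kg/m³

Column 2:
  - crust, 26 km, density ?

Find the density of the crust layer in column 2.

Take the compensation level at the base of the deeper column (depth z_c below the surface of column 1) and equate Σ ρ_i t_i down to z_c; mantle fills any gap and the z_c terms cancel.
Column 1: 1.24×906.1 + 30.3×2853 + (z_c − 31.54)×3368
Column 2: 0.383×0 + 26×ρ + (z_c − 0.383 − 26)×3368
The z_c×3368 term appears on both sides and cancels. Collect the known terms of each column as K = Σ(ρt)_known − 3368 × (depth of known layers): K_1 = 87569.464 − 3368×31.54 = −18657.256; K_2 = 0 − 3368×(0.383 + 26) = −88857.944.
Balance: K_1 = K_2 + 26×ρ, so ρ = (K_1 − K_2)/26 = 70200.7/26 = 2700 kg/m³.

2700 kg/m³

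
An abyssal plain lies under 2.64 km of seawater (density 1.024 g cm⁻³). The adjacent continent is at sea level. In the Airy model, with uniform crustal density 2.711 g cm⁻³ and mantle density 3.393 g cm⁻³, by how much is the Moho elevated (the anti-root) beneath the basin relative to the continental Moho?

Isostatic balance requires: replacing crust with seawater at the top is compensated by replacing crust with mantle at the base: d (ρ_c − ρ_w) = a (ρ_m − ρ_c).
a = d (ρ_c − ρ_w)/(ρ_m − ρ_c) = 2.64 km × 1.687/0.682 = 6.53 km.

6.53 km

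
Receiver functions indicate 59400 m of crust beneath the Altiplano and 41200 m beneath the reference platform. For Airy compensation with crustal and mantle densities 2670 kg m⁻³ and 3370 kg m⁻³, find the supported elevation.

Excess crust Δ = 59400 m − 41200 m = 18200 m, split between elevation h and root r with h + r = Δ.
Airy balance ρ_c h = (ρ_m − ρ_c) r gives r = h ρ_c/(ρ_m − ρ_c), so h (1 + ρ_c/(ρ_m − ρ_c)) = Δ, i.e. h = Δ (ρ_m − ρ_c)/ρ_m.
h = 18200 m × 700/3370 = 3780 m.

3780 m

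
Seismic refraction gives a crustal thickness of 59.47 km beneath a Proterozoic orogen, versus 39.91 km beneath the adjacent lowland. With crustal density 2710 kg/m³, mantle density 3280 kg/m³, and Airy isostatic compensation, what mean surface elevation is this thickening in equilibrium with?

3.4 km

Excess crust Δ = 59.47 km − 39.91 km = 19.56 km, split between elevation h and root r with h + r = Δ.
Airy balance ρ_c h = (ρ_m − ρ_c) r gives r = h ρ_c/(ρ_m − ρ_c), so h (1 + ρ_c/(ρ_m − ρ_c)) = Δ, i.e. h = Δ (ρ_m − ρ_c)/ρ_m.
h = 19.56 km × 570/3280 = 3.4 km.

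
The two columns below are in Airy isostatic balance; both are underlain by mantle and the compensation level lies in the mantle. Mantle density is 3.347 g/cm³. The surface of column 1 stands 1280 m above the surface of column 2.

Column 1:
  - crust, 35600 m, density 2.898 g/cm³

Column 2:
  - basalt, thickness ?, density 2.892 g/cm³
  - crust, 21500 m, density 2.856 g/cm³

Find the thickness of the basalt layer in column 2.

Take the compensation level at the base of the deeper column (depth z_c below the surface of column 1) and equate Σ ρ_i t_i down to z_c; mantle fills any gap and the z_c terms cancel.
Column 1: 35600×2.898 + (z_c − 35600)×3.347
Column 2: 1280×0 + x×2.892 + 21500×2.856 + (z_c − 1280 − 21500 − x)×3.347
The z_c×3.347 term appears on both sides and cancels. Collect the known terms of each column as K = Σ(ρt)_known − 3.347 × (depth of known layers): K_1 = 103168.8 − 3.347×35600 = −15984.4; K_2 = 61404 − 3.347×(1280 + 21500) = −14840.66.
Balance: K_1 = K_2 − x×(3.347 − 2.892), so x = (K_2 − K_1)/(3.347 − 2.892) = 1143.74/0.455 = 2510 m.

2510 m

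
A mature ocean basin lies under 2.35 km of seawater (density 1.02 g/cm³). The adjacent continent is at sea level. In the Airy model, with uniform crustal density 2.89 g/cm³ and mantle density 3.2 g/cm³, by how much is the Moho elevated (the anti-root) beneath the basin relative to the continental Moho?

Equating mass per unit area of the two columns: replacing crust with seawater at the top is compensated by replacing crust with mantle at the base: d (ρ_c − ρ_w) = a (ρ_m − ρ_c).
a = d (ρ_c − ρ_w)/(ρ_m − ρ_c) = 2.35 km × 1.87/0.31 = 14.2 km.

14.2 km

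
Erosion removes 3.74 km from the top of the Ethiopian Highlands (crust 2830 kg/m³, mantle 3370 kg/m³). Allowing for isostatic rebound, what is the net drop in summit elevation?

0.599 km

Rebound u = e ρ_c/ρ_m = 3.74 km × 2830/3370 = 3.141 km.
Net surface drop = e − u = 3.74 km − 3.141 km = e (ρ_m − ρ_c)/ρ_m = 0.599 km.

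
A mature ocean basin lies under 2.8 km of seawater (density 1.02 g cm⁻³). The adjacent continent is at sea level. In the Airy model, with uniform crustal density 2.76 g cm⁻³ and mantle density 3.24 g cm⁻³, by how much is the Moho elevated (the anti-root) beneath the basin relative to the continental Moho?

10.2 km

Balancing pressure at the compensation depth: replacing crust with seawater at the top is compensated by replacing crust with mantle at the base: d (ρ_c − ρ_w) = a (ρ_m − ρ_c).
a = d (ρ_c − ρ_w)/(ρ_m − ρ_c) = 2.8 km × 1.74/0.48 = 10.2 km.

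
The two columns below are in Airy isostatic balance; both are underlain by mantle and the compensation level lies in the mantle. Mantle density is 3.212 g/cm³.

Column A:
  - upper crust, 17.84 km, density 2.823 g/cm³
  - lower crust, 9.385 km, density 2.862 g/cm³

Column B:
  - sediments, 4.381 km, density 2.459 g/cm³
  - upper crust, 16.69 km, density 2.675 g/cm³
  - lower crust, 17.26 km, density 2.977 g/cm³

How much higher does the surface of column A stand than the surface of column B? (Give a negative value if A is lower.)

−1.9 km

For any compensation level in the mantle, the mantle terms cancel and isostasy reduces to e = (Σt_A − Σt_B) − (Σ(ρt)_A − Σ(ρt)_B) / ρ_m.
Σt_A = 27.225 km; Σt_B = 38.331 km; Σ(ρt)_A = 77.22219; Σ(ρt)_B = 106.801649 (in km·g/cm³).
e = (27.225 − 38.331) − (77.22219 − 106.801649) / 3.212 = −1.9 km.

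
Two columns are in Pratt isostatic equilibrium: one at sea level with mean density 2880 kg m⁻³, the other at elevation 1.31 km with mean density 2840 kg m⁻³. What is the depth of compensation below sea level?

93 km

ρ_ref D = ρ (D + h) → D (ρ_ref − ρ) = ρ h.
D = ρ h/(ρ_ref − ρ) = 2840 × 1.31 km/(2880 − 2840) = 93 km.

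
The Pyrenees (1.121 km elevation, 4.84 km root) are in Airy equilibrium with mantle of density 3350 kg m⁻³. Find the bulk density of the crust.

2720 kg m⁻³

ρ_c h = (ρ_m − ρ_c) r → ρ_c (h + r) = ρ_m r → ρ_c = ρ_m r / (h + r).
ρ_c = 3350 × 4.84 km / (1.121 km + 4.84 km) = 2720 kg m⁻³.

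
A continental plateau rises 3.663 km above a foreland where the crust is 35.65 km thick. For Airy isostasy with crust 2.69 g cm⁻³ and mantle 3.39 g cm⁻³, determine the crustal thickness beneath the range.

53.4 km

Root depth r = h ρ_c / (ρ_m − ρ_c) = 3.663 km × 2.69 / 0.7 = 14.08 km.
Total thickness = T + h + r = 35.65 km + 3.663 km + 14.08 km = 53.4 km.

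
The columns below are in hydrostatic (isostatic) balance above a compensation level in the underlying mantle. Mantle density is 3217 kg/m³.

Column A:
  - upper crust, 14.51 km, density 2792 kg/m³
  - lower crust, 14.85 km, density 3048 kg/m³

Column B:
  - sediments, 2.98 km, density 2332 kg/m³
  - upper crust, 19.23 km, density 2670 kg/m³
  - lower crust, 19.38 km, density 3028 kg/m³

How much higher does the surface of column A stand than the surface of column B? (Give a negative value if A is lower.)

−2.53 km

For any compensation level in the mantle, the mantle terms cancel and isostasy reduces to e = (Σt_A − Σt_B) − (Σ(ρt)_A − Σ(ρt)_B) / ρ_m.
Σt_A = 29.36 km; Σt_B = 41.59 km; Σ(ρt)_A = 85774.72; Σ(ρt)_B = 116976.1 (in km·kg/m³).
e = (29.36 − 41.59) − (85774.72 − 116976.1) / 3217 = −2.53 km.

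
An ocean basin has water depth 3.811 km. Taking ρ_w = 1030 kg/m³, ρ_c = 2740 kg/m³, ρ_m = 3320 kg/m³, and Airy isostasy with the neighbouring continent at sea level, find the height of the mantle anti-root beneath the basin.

For local isostatic compensation: replacing crust with seawater at the top is compensated by replacing crust with mantle at the base: d (ρ_c − ρ_w) = a (ρ_m − ρ_c).
a = d (ρ_c − ρ_w)/(ρ_m − ρ_c) = 3.811 km × 1710/580 = 11.2 km.

11.2 km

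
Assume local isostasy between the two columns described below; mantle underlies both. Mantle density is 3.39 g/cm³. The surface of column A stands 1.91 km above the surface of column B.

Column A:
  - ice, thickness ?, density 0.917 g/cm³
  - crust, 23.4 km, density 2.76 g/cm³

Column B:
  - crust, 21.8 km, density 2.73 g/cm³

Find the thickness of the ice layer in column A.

Take the compensation level at the base of the deeper column (depth z_c below the surface of column A) and equate Σ ρ_i t_i down to z_c; mantle fills any gap and the z_c terms cancel.
Column A: x×0.917 + 23.4×2.76 + (z_c − 23.4 − x)×3.39
Column B: 1.91×0 + 21.8×2.73 + (z_c − 1.91 − 21.8)×3.39
The z_c×3.39 term appears on both sides and cancels. Collect the known terms of each column as K = Σ(ρt)_known − 3.39 × (depth of known layers): K_A = 64.584 − 3.39×23.4 = −14.742; K_B = 59.514 − 3.39×(1.91 + 21.8) = −20.8629.
Balance: K_A − x×(3.39 − 0.917) = K_B, so x = (K_A − K_B)/(3.39 − 0.917) = 6.1209/2.473 = 2.48 km.

2.48 km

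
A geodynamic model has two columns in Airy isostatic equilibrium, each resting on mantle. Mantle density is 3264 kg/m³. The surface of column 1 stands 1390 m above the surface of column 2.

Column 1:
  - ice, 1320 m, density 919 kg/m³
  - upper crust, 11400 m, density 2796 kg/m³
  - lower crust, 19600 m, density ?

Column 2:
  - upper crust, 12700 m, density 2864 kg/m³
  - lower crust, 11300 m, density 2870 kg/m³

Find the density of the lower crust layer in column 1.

Take the compensation level at the base of the deeper column (depth z_c below the surface of column 1) and equate Σ ρ_i t_i down to z_c; mantle fills any gap and the z_c terms cancel.
Column 1: 1320×919 + 11400×2796 + 19600×ρ + (z_c − 32320)×3264
Column 2: 1390×0 + 12700×2864 + 11300×2870 + (z_c − 1390 − 24000)×3264
The z_c×3264 term appears on both sides and cancels. Collect the known terms of each column as K = Σ(ρt)_known − 3264 × (depth of known layers): K_1 = 33087480 − 3264×32320 = −72405000; K_2 = 68803800 − 3264×(1390 + 24000) = −14069160.
Balance: K_1 + 19600×ρ = K_2, so ρ = (K_2 − K_1)/19600 = 58335800/19600 = 2980 kg/m³.

2980 kg/m³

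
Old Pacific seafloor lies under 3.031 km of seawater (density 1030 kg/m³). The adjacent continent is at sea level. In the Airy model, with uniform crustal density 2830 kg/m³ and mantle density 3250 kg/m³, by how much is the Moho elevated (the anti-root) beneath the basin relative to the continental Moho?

13 km

Isostatic balance requires: replacing crust with seawater at the top is compensated by replacing crust with mantle at the base: d (ρ_c − ρ_w) = a (ρ_m − ρ_c).
a = d (ρ_c − ρ_w)/(ρ_m − ρ_c) = 3.031 km × 1800/420 = 13 km.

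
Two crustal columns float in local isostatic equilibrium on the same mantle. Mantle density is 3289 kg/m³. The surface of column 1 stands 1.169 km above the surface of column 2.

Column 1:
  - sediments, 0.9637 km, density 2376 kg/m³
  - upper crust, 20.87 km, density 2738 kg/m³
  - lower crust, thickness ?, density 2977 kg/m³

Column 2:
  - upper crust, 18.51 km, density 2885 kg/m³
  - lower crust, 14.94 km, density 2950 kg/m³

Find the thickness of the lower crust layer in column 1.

Take the compensation level at the base of the deeper column (depth z_c below the surface of column 1) and equate Σ ρ_i t_i down to z_c; mantle fills any gap and the z_c terms cancel.
Column 1: 0.9637×2376 + 20.87×2738 + x×2977 + (z_c − 21.8337 − x)×3289
Column 2: 1.169×0 + 18.51×2885 + 14.94×2950 + (z_c − 1.169 − 33.45)×3289
The z_c×3289 term appears on both sides and cancels. Collect the known terms of each column as K = Σ(ρt)_known − 3289 × (depth of known layers): K_1 = 59431.8112 − 3289×21.8337 = −12379.2281; K_2 = 97474.35 − 3289×(1.169 + 33.45) = −16387.541.
Balance: K_1 − x×(3289 − 2977) = K_2, so x = (K_1 − K_2)/(3289 − 2977) = 4008.31/312 = 12.8 km.

12.8 km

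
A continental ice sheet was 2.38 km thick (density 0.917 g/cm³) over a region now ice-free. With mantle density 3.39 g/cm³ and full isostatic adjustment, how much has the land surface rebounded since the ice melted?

Removing the load lets mantle flow back in; uplift u satisfies ρ_ice t = ρ_m u.
u = t ρ_ice/ρ_m = 2.38 km × 0.917/3.39 = 0.644 km.

0.644 km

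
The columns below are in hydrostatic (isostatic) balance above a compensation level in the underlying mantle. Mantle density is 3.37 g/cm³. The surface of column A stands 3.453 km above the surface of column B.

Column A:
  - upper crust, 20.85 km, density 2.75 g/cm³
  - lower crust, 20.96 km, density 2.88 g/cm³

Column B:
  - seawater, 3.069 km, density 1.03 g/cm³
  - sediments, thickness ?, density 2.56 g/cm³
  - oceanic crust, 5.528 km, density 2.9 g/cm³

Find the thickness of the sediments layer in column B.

Take the compensation level at the base of the deeper column (depth z_c below the surface of column A) and equate Σ ρ_i t_i down to z_c; mantle fills any gap and the z_c terms cancel.
Column A: 20.85×2.75 + 20.96×2.88 + (z_c − 41.81)×3.37
Column B: 3.453×0 + 3.069×1.03 + x×2.56 + 5.528×2.9 + (z_c − 3.453 − 8.597 − x)×3.37
The z_c×3.37 term appears on both sides and cancels. Collect the known terms of each column as K = Σ(ρt)_known − 3.37 × (depth of known layers): K_A = 117.7023 − 3.37×41.81 = −23.1974; K_B = 19.19227 − 3.37×(3.453 + 8.597) = −21.41623.
Balance: K_A = K_B − x×(3.37 − 2.56), so x = (K_B − K_A)/(3.37 − 2.56) = 1.78117/0.81 = 2.2 km.

2.2 km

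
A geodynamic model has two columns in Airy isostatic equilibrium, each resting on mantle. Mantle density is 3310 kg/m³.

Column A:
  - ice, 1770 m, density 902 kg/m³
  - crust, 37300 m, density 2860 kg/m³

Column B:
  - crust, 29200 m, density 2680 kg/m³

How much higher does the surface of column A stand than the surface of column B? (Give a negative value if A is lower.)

For any compensation level in the mantle, the mantle terms cancel and isostasy reduces to e = (Σt_A − Σt_B) − (Σ(ρt)_A − Σ(ρt)_B) / ρ_m.
Σt_A = 39070 m; Σt_B = 29200 m; Σ(ρt)_A = 108274540; Σ(ρt)_B = 78256000 (in m·kg/m³).
e = (39070 − 29200) − (108274540 − 78256000) / 3310 = 801 m.

801 m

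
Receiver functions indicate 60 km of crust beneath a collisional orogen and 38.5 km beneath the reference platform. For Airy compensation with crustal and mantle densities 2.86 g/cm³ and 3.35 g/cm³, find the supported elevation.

Excess crust Δ = 60 km − 38.5 km = 21.5 km, split between elevation h and root r with h + r = Δ.
Airy balance ρ_c h = (ρ_m − ρ_c) r gives r = h ρ_c/(ρ_m − ρ_c), so h (1 + ρ_c/(ρ_m − ρ_c)) = Δ, i.e. h = Δ (ρ_m − ρ_c)/ρ_m.
h = 21.5 km × 0.49/3.35 = 3.14 km.

3.14 km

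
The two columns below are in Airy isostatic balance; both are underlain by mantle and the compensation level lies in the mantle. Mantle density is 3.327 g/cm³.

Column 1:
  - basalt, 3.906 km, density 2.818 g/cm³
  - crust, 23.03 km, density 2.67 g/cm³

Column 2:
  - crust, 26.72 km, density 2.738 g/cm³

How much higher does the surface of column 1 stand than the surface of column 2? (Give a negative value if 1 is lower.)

0.415 km

For any compensation level in the mantle, the mantle terms cancel and isostasy reduces to e = (Σt_1 − Σt_2) − (Σ(ρt)_1 − Σ(ρt)_2) / ρ_m.
Σt_1 = 26.936 km; Σt_2 = 26.72 km; Σ(ρt)_1 = 72.497208; Σ(ρt)_2 = 73.15936 (in km·g/cm³).
e = (26.936 − 26.72) − (72.497208 − 73.15936) / 3.327 = 0.415 km.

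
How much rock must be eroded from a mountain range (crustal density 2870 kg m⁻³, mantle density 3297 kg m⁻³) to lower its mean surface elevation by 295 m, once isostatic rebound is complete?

2280 m

Net drop Δ = e − u = e − e ρ_c/ρ_m = e (ρ_m − ρ_c)/ρ_m.
e = Δ ρ_m/(ρ_m − ρ_c) = 295 m × 3297/427 = 2280 m.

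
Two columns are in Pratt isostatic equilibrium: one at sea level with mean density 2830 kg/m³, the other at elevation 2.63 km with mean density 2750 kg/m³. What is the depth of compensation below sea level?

90.4 km

ρ_ref D = ρ (D + h) → D (ρ_ref − ρ) = ρ h.
D = ρ h/(ρ_ref − ρ) = 2750 × 2.63 km/(2830 − 2750) = 90.4 km.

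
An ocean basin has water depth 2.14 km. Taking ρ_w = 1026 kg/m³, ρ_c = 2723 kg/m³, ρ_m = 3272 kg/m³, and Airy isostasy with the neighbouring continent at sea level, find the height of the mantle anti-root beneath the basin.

6.61 km

Isostatic balance requires: replacing crust with seawater at the top is compensated by replacing crust with mantle at the base: d (ρ_c − ρ_w) = a (ρ_m − ρ_c).
a = d (ρ_c − ρ_w)/(ρ_m − ρ_c) = 2.14 km × 1697/549 = 6.61 km.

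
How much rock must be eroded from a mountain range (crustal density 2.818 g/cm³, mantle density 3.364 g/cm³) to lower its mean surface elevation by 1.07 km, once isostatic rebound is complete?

Net drop Δ = e − u = e − e ρ_c/ρ_m = e (ρ_m − ρ_c)/ρ_m.
e = Δ ρ_m/(ρ_m − ρ_c) = 1.07 km × 3.364/0.546 = 6.59 km.

6.59 km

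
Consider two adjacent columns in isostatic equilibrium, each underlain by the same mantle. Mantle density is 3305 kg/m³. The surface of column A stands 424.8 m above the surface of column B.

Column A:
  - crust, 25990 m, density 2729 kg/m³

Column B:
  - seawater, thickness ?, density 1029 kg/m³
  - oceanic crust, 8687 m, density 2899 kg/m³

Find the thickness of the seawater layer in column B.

4410 m

Take the compensation level at the base of the deeper column (depth z_c below the surface of column A) and equate Σ ρ_i t_i down to z_c; mantle fills any gap and the z_c terms cancel.
Column A: 25990×2729 + (z_c − 25990)×3305
Column B: 424.8×0 + x×1029 + 8687×2899 + (z_c − 424.8 − 8687 − x)×3305
The z_c×3305 term appears on both sides and cancels. Collect the known terms of each column as K = Σ(ρt)_known − 3305 × (depth of known layers): K_A = 70926710 − 3305×25990 = −14970240; K_B = 25183613 − 3305×(424.8 + 8687) = −4930886.
Balance: K_A = K_B − x×(3305 − 1029), so x = (K_B − K_A)/(3305 − 1029) = 10039400/2276 = 4410 m.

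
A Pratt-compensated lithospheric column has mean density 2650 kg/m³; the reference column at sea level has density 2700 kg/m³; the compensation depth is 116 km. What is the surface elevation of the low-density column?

2.19 km

ρ_ref D = ρ (D + h) → h = D (ρ_ref − ρ)/ρ.
h = 116 km × (2700 − 2650)/2650 = 2.19 km.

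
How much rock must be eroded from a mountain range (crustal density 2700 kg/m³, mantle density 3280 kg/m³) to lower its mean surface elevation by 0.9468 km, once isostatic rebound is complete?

5.35 km

Net drop Δ = e − u = e − e ρ_c/ρ_m = e (ρ_m − ρ_c)/ρ_m.
e = Δ ρ_m/(ρ_m − ρ_c) = 0.9468 km × 3280/580 = 5.35 km.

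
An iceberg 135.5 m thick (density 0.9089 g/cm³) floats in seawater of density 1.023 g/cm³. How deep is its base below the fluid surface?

Draft d = t ρ_obj/ρ_fluid = 135.5 m × 0.9089/1.023 = 120 m.

120 m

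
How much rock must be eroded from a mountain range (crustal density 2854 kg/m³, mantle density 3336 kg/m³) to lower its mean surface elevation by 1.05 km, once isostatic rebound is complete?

Net drop Δ = e − u = e − e ρ_c/ρ_m = e (ρ_m − ρ_c)/ρ_m.
e = Δ ρ_m/(ρ_m − ρ_c) = 1.05 km × 3336/482 = 7.27 km.

7.27 km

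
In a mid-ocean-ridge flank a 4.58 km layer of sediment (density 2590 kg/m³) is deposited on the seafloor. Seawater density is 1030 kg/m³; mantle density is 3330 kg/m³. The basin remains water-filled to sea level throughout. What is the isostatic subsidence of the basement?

Submarine loading: the sediment displaces seawater, and the subsidence is in turn flooded, so s (ρ_m − ρ_w) = t (ρ_sed − ρ_w).
s = 4.58 km × (2590 − 1030) / (3330 − 1030) = 3.11 km.

3.11 km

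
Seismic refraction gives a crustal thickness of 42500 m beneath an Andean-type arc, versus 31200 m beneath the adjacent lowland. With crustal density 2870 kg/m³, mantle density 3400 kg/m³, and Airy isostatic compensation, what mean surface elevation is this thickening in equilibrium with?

1760 m

Excess crust Δ = 42500 m − 31200 m = 11300 m, split between elevation h and root r with h + r = Δ.
Airy balance ρ_c h = (ρ_m − ρ_c) r gives r = h ρ_c/(ρ_m − ρ_c), so h (1 + ρ_c/(ρ_m − ρ_c)) = Δ, i.e. h = Δ (ρ_m − ρ_c)/ρ_m.
h = 11300 m × 530/3400 = 1760 m.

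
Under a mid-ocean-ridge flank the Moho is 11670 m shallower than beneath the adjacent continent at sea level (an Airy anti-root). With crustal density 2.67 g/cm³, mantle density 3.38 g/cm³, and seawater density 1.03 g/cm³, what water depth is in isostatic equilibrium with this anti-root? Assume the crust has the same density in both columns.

Replacing a thickness d of crust by seawater at the top must be balanced by replacing crust with mantle at the base: d (ρ_c − ρ_w) = a (ρ_m − ρ_c).
d = a (ρ_m − ρ_c)/(ρ_c − ρ_w) = 11670 m × 0.71/1.64 = 5050 m.

5050 m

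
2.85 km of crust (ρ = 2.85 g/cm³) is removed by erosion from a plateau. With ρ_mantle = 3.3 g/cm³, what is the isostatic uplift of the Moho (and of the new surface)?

Unloading: uplift u = e ρ_c/ρ_m = 2.85 km × 2.85/3.3 = 2.46 km.

2.46 km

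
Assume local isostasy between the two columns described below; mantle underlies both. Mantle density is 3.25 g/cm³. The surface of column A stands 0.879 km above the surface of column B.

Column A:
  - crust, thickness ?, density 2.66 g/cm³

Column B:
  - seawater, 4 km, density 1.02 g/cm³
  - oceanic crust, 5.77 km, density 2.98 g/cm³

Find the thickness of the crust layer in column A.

Take the compensation level at the base of the deeper column (depth z_c below the surface of column A) and equate Σ ρ_i t_i down to z_c; mantle fills any gap and the z_c terms cancel.
Column A: x×2.66 + (z_c − 0 − x)×3.25
Column B: 0.879×0 + 4×1.02 + 5.77×2.98 + (z_c − 0.879 − 9.77)×3.25
The z_c×3.25 term appears on both sides and cancels. Collect the known terms of each column as K = Σ(ρt)_known − 3.25 × (depth of known layers): K_A = 0 − 3.25×0 = 0; K_B = 21.2746 − 3.25×(0.879 + 9.77) = −13.33465.
Balance: K_A − x×(3.25 − 2.66) = K_B, so x = (K_A − K_B)/(3.25 − 2.66) = 13.3346/0.59 = 22.6 km.

22.6 km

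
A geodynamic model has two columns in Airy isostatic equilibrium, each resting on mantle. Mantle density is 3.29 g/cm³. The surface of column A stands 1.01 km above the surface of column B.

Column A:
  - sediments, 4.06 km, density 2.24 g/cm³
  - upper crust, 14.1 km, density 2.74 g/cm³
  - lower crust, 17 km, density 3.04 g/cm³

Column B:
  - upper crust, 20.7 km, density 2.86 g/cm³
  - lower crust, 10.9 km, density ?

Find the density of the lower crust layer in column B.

2.92 g/cm³

Take the compensation level at the base of the deeper column (depth z_c below the surface of column A) and equate Σ ρ_i t_i down to z_c; mantle fills any gap and the z_c terms cancel.
Column A: 4.06×2.24 + 14.1×2.74 + 17×3.04 + (z_c − 35.16)×3.29
Column B: 1.01×0 + 20.7×2.86 + 10.9×ρ + (z_c − 1.01 − 31.6)×3.29
The z_c×3.29 term appears on both sides and cancels. Collect the known terms of each column as K = Σ(ρt)_known − 3.29 × (depth of known layers): K_A = 99.4084 − 3.29×35.16 = −16.268; K_B = 59.202 − 3.29×(1.01 + 31.6) = −48.0849.
Balance: K_A = K_B + 10.9×ρ, so ρ = (K_A − K_B)/10.9 = 31.8169/10.9 = 2.92 g/cm³.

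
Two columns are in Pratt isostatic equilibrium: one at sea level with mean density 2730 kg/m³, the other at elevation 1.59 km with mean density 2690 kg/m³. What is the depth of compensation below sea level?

107 km

ρ_ref D = ρ (D + h) → D (ρ_ref − ρ) = ρ h.
D = ρ h/(ρ_ref − ρ) = 2690 × 1.59 km/(2730 − 2690) = 107 km.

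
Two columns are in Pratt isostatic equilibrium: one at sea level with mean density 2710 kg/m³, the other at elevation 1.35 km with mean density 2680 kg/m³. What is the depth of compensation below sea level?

ρ_ref D = ρ (D + h) → D (ρ_ref − ρ) = ρ h.
D = ρ h/(ρ_ref − ρ) = 2680 × 1.35 km/(2710 − 2680) = 121 km.

121 km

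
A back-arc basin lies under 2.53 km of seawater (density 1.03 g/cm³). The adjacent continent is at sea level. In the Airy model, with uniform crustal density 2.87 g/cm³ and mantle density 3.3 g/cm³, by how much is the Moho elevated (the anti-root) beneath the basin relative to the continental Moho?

10.8 km

By Archimedes' principle applied to the lithosphere: replacing crust with seawater at the top is compensated by replacing crust with mantle at the base: d (ρ_c − ρ_w) = a (ρ_m − ρ_c).
a = d (ρ_c − ρ_w)/(ρ_m − ρ_c) = 2.53 km × 1.84/0.43 = 10.8 km.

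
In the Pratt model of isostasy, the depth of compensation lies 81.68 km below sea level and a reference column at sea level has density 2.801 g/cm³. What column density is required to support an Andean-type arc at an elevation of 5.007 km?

2.64 g/cm³

Pratt balance: ρ_ref D = ρ (D + h).
ρ = ρ_ref D/(D + h) = 2.801 × 81.68 km/(81.68 km + 5.007 km) = 2.64 g/cm³.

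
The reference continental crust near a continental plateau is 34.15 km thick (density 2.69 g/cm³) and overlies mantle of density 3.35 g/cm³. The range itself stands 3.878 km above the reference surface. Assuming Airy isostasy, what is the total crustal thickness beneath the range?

Root depth r = h ρ_c / (ρ_m − ρ_c) = 3.878 km × 2.69 / 0.66 = 15.81 km.
Total thickness = T + h + r = 34.15 km + 3.878 km + 15.81 km = 53.8 km.

53.8 km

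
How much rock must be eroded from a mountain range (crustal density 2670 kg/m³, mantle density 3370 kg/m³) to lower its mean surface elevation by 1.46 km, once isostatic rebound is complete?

7.03 km

Net drop Δ = e − u = e − e ρ_c/ρ_m = e (ρ_m − ρ_c)/ρ_m.
e = Δ ρ_m/(ρ_m − ρ_c) = 1.46 km × 3370/700 = 7.03 km.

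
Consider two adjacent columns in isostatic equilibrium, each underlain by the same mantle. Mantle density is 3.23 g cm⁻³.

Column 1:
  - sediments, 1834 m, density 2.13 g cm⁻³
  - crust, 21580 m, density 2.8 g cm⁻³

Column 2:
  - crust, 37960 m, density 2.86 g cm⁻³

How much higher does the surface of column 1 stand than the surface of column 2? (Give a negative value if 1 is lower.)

For any compensation level in the mantle, the mantle terms cancel and isostasy reduces to e = (Σt_1 − Σt_2) − (Σ(ρt)_1 − Σ(ρt)_2) / ρ_m.
Σt_1 = 23414 m; Σt_2 = 37960 m; Σ(ρt)_1 = 64330.42; Σ(ρt)_2 = 108565.6 (in m·g cm⁻³).
e = (23414 − 37960) − (64330.42 − 108565.6) / 3.23 = −851 m.

−851 m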